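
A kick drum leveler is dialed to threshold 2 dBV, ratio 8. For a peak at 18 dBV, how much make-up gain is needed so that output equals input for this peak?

14 dB

The peak compresses to 2 + 16/8 = 4 dBV.
To reach 18 dBV requires 18 − 4 = 14 dB of make-up.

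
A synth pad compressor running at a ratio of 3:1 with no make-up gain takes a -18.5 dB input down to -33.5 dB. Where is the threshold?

-41 dB

Let T be the threshold. Output overshoot = (input overshoot)/R, so -33.5 − T = (-18.5 − T)/3.
3·(-33.5 − T) = -18.5 − T → 2·T = -100.5 − (-18.5) = -82.
T = -82/2 = -41 dB.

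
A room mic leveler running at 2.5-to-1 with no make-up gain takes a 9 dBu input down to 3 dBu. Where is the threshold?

-1 dBu

Gain reduction = 9 − 3 = 6 dB; output overshoot = GR / (R − 1) = 6 / 1.5 = 4 dB.
Threshold = output − output overshoot = 3 − 4 = -1 dBu.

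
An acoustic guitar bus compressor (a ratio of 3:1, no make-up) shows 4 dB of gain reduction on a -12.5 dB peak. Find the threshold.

Let T be the threshold. Output overshoot = (input overshoot)/R, so -16.5 − T = (-12.5 − T)/3.
3·(-16.5 − T) = -12.5 − T → 2·T = -49.5 − (-12.5) = -37.
T = -37/2 = -18.5 dB.

-18.5 dB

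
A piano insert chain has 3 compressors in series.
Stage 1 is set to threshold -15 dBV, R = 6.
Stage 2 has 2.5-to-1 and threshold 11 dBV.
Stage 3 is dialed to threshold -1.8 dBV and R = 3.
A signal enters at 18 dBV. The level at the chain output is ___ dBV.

Stage 1: 18 dBV is 33 dB over -15 dBV; at 6:1 that becomes 5.5 dB over, giving -9.5 dBV.
Stage 2: below threshold (-9.5 ≤ 11); passes unchanged; output -9.5 dBV.
Stage 3: -9.5 dBV is at or below the -1.8 dBV threshold — no compression; output -9.5 dBV.

-9.5 dBV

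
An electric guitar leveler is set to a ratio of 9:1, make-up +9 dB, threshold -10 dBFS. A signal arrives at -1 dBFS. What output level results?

The input is 9 dB above the -10 dBFS threshold.
The 9 dB excess becomes 1 dB after 9:1 reduction.
Output = -10 + 1 = -9 dBFS; make-up adds 9 dB, giving 0 dBFS.

0 dBFS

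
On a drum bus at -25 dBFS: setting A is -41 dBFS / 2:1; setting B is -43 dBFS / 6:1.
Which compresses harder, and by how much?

A: 16 dB over, compressed to 8 dB over, so 8 dB of GR.
B: 18 dB over, compressed to 3 dB over, so 15 dB of GR.
B applies 7 dB more gain reduction.

B, by 7 dB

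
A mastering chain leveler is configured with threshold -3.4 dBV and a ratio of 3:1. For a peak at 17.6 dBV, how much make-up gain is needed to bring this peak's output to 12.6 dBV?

9 dB

Without make-up, output = threshold + overshoot/3 = -3.4 + 7 = 3.6 dBV.
Gap to target: 9 dB.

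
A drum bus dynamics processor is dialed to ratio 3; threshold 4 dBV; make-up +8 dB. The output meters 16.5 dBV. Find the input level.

17.5 dBV

Before make-up, the level was 16.5 − 8 = 8.5 dBV.
That's 4.5 dB above the 4 dBV threshold.
Input overshoot = R × output overshoot = 13.5 dB → input = 4 + 13.5 = 17.5 dBV.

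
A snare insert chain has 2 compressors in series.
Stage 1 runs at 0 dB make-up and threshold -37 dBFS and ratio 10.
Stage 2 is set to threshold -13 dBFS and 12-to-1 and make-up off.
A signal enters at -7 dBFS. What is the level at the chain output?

-34 dBFS

Stage 1: -7 dBFS is 30 dB over -37 dBFS; at 10:1 that becomes 3 dB over, giving -34 dBFS.
Stage 2: below threshold (-34 ≤ -13); passes unchanged; output -34 dBFS.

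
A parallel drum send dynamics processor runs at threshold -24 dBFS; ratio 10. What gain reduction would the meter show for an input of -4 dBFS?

18 dB

-4 dBFS exceeds the threshold by 20 dB.
A 10:1 ratio leaves 2 dB of that excess.
So the signal is attenuated by 20 − 2 = 18 dB.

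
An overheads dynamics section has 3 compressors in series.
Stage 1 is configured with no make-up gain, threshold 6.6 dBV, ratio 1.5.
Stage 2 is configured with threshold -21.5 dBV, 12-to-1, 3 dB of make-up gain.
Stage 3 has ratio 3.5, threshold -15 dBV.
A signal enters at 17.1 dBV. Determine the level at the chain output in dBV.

-15.575 dBV

Stage 1: 17.1 dBV is 10.5 dB over 6.6 dBV; at 1.5:1 that becomes 7 dB over, giving 13.6 dBV.
Stage 2: 35.1 dB above -21.5 dBV, reduced 12:1 to 2.925 dB above → -18.575 dBV; +3 dB make-up → -15.575 dBV.
Stage 3: -15.575 dBV ≤ -15 dBV, so stage 3 doesn't engage; output -15.575 dBV.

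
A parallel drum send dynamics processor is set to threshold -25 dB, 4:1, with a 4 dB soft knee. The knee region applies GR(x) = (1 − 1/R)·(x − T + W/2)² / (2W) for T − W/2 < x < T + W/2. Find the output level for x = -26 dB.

-26.09375 dB

x − T + W/2 = -26 − (-25) + 2 = 1.
GR = (1 − 1/4) × 1² / 8 = 0.75 × 1 / 8 = 0.09375 dB.
Output = -26 − 0.09375 = -26.09375 dB.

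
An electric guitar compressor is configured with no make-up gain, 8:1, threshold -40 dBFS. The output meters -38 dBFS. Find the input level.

-24 dBFS

The compressed level sits -38 − (-40) = 2 dB over threshold.
Before 8:1 compression the overshoot was 2 × 8 = 16 dB, so input = -40 + 16 = -24 dBFS.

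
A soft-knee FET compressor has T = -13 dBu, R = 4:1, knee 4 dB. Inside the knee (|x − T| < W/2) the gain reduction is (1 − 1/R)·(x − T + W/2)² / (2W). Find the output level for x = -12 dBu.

x − T + W/2 = -12 − (-13) + 2 = 3.
GR = (1 − 1/4) × 3² / 8 = 0.75 × 9 / 8 = 0.84375 dB.
Output = -12 − 0.84375 = -12.84375 dBu.

-12.84375 dBu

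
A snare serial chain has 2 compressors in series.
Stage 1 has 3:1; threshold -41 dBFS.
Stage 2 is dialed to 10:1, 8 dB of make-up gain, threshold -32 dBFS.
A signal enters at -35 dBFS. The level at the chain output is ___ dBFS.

Stage 1: overshoot 6 dB → 6/3 = 2 dB → -39 dBFS.
Stage 2: -39 dBFS ≤ -32 dBFS, so stage 2 doesn't engage; make-up brings it to -31 dBFS.

-31 dBFS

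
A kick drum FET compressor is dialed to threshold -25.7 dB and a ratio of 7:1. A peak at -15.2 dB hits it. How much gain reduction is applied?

Overshoot = -15.2 − (-25.7) = 10.5 dB.
After 7:1 compression the overshoot becomes 10.5/7 = 1.5 dB.
So the signal is attenuated by 10.5 − 1.5 = 9 dB.

9 dB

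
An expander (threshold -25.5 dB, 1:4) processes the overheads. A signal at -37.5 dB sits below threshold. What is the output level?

The input is 12 dB below the -25.5 dB threshold.
A 1:4 expander multiplies undershoot by 4: 12 × 4 = 48 dB below threshold.
Output = -25.5 − 48 = -73.5 dB.

-73.5 dB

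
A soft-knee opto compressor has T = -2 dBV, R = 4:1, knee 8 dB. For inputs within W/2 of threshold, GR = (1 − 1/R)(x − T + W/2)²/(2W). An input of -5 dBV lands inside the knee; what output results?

x − T + W/2 = -5 − (-2) + 4 = 1.
GR = (1 − 1/4) × 1² / 16 = 0.75 × 1 / 16 = 0.046875 dB.
Output = -5 − 0.046875 = -5.046875 dBV.

-5.046875 dBV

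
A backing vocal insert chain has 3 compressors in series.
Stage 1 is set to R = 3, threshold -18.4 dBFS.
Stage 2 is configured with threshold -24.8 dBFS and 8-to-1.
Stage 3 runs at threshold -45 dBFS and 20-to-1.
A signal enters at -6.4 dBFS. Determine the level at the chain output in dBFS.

-43.925 dBFS

Stage 1: -6.4 dBFS is 12 dB over -18.4 dBFS; at 3:1 that becomes 4 dB over, giving -14.4 dBFS.
Stage 2: overshoot 10.4 dB → 10.4/8 = 1.3 dB → -23.5 dBFS.
Stage 3: -23.5 dBFS is 21.5 dB over -45 dBFS; at 20:1 that becomes 1.075 dB over, giving -43.925 dBFS.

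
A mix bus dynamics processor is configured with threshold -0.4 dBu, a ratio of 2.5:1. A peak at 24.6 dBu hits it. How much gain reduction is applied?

The signal is 25 dB above threshold.
A 2.5:1 ratio leaves 10 dB of that excess.
GR = overshoot in − overshoot out = 25 − 10 = 15 dB.

15 dB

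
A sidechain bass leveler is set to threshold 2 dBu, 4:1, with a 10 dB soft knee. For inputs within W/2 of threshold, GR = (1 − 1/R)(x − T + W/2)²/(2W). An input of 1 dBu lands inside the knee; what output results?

x − T + W/2 = 1 − 2 + 5 = 4.
GR = (1 − 1/4) × 4² / 20 = 0.75 × 16 / 20 = 0.6 dB.
Output = 1 − 0.6 = 0.4 dBu.

0.4 dBu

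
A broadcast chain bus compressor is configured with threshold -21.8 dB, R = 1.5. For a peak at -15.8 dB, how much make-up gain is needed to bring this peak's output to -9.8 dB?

Without make-up, output = threshold + overshoot/1.5 = -21.8 + 4 = -17.8 dB.
Gap to target: 8 dB.

8 dB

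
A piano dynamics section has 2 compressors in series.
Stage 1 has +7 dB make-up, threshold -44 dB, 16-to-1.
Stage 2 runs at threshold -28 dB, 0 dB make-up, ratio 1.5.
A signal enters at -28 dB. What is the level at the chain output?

Stage 1: -28 dB is 16 dB over -44 dB; at 16:1 that becomes 1 dB over, giving -43 dB; +7 dB make-up → -36 dB.
Stage 2: below threshold (-36 ≤ -28); passes unchanged; output -36 dB.

-36 dB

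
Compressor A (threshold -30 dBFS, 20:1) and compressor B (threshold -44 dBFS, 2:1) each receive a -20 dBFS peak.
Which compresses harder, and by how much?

A: 10 dB over, compressed to 0.5 dB over, so 9.5 dB of GR.
B: 24 dB over, compressed to 12 dB over, so 12 dB of GR.
B applies 2.5 dB more gain reduction.

B, by 2.5 dB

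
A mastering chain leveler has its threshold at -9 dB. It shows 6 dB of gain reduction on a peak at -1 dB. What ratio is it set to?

4:1

Input overshoot = -1 − (-9) = 8 dB.
Output overshoot = 8 − 6 = 2 dB.
Ratio = input overshoot / output overshoot = 8 / 2 = 4.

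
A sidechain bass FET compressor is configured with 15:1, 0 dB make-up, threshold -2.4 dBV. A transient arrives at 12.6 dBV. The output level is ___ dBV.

-1.4 dBV

The input is 15 dB above the -2.4 dBV threshold.
15:1 compression reduces that to 15/15 = 1 dB over.
That puts the output at -1.4 dBV.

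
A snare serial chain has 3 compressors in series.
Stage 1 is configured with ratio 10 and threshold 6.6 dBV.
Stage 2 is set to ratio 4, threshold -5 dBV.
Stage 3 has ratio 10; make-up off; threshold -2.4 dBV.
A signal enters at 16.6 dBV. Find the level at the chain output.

Stage 1: 10 dB above 6.6 dBV, reduced 10:1 to 1 dB above → 7.6 dBV.
Stage 2: 7.6 dBV is 12.6 dB over -5 dBV; at 4:1 that becomes 3.15 dB over, giving -1.85 dBV.
Stage 3: -1.85 dBV is 0.55 dB over -2.4 dBV; at 10:1 that becomes 0.055 dB over, giving -2.345 dBV.

-2.345 dBV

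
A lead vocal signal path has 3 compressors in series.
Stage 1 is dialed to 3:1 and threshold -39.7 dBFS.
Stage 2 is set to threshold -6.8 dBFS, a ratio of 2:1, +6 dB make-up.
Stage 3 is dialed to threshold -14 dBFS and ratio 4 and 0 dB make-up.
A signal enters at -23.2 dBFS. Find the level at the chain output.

-28.2 dBFS

Stage 1: -23.2 dBFS is 16.5 dB over -39.7 dBFS; at 3:1 that becomes 5.5 dB over, giving -34.2 dBFS.
Stage 2: -34.2 dBFS ≤ -6.8 dBFS, so stage 2 doesn't engage; make-up brings it to -28.2 dBFS.
Stage 3: below threshold (-28.2 ≤ -14); passes unchanged; output -28.2 dBFS.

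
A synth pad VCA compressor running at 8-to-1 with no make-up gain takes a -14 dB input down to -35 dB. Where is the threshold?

-38 dB

Gain reduction = -14 − (-35) = 21 dB; output overshoot = GR / (R − 1) = 21 / 7 = 3 dB.
Threshold = output − output overshoot = -35 − 3 = -38 dB.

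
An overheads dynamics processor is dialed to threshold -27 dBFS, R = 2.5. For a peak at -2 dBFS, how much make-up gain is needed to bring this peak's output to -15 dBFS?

Without make-up, output = threshold + overshoot/2.5 = -27 + 10 = -17 dBFS.
Gap to target: 2 dB.

2 dB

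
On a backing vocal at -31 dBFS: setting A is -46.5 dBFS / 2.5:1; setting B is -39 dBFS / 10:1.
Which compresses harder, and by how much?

A: GR = 15.5 − 15.5/2.5 = 9.3 dB.
B: GR = 8 − 8/10 = 7.2 dB.
Difference: 2.1 dB in favour of A.

A, by 2.1 dB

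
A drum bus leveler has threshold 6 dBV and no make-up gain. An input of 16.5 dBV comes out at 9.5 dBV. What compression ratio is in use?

3:1

Input overshoot = 16.5 − 6 = 10.5 dB; output overshoot = 9.5 − 6 = 3.5 dB.
Ratio = 10.5 / 3.5 = 3.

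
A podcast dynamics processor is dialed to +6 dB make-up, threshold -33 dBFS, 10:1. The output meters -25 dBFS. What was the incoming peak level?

-13 dBFS

Remove make-up: -25 − 6 = -31 dBFS.
The compressed level sits -31 − (-33) = 2 dB over threshold.
Undo the ratio: input overshoot = 2 × 10 = 20 dB, giving input = -13 dBFS.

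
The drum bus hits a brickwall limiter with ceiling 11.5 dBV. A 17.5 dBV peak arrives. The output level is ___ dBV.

The limiter clamps the peak to its 11.5 dBV ceiling.

11.5 dBV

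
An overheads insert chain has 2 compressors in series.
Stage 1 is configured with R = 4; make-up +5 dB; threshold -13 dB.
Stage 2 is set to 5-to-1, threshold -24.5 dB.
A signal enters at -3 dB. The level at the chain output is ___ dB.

-20.7 dB

Stage 1: -3 dB is 10 dB over -13 dB; at 4:1 that becomes 2.5 dB over, giving -10.5 dB; +5 dB make-up → -5.5 dB.
Stage 2: overshoot 19 dB → 19/5 = 3.8 dB → -20.7 dB.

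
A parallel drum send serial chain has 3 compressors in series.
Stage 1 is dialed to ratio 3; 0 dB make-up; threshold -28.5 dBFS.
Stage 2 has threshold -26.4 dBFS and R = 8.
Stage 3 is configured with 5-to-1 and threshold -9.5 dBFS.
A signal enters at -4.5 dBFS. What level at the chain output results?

Stage 1: overshoot 24 dB → 24/3 = 8 dB → -20.5 dBFS.
Stage 2: 5.9 dB above -26.4 dBFS, reduced 8:1 to 0.7375 dB above → -25.6625 dBFS.
Stage 3: below threshold (-25.6625 ≤ -9.5); passes unchanged; output -25.6625 dBFS.

-25.6625 dBFS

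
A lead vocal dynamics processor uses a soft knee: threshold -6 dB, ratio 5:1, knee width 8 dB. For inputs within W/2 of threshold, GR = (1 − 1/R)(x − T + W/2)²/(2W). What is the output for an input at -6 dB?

-6.8 dB

x − T + W/2 = -6 − (-6) + 4 = 4.
GR = (1 − 1/5) × 4² / 16 = 0.8 × 16 / 16 = 0.8 dB.
Output = -6 − 0.8 = -6.8 dB.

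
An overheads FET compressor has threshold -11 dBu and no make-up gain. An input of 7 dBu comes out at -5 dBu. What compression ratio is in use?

3:1

Input overshoot = 7 − (-11) = 18 dB; output overshoot = -5 − (-11) = 6 dB.
Ratio = 18 / 6 = 3.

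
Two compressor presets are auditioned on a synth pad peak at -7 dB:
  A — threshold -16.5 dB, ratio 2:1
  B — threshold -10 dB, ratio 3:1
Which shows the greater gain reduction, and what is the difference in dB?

A, by 2.75 dB

A: 9.5 dB over, compressed to 4.75 dB over, so 4.75 dB of GR.
B: 3 dB over, compressed to 1 dB over, so 2 dB of GR.
A applies 2.75 dB more gain reduction.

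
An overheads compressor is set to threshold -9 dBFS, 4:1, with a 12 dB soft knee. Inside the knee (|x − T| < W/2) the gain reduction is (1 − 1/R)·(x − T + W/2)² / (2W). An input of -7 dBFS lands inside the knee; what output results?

x − T + W/2 = -7 − (-9) + 6 = 8.
GR = (1 − 1/4) × 8² / 24 = 0.75 × 64 / 24 = 2 dB.
Output = -7 − 2 = -9 dBFS.

-9 dBFS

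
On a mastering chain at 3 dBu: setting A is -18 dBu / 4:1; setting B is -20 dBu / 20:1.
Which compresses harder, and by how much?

B, by 6.1 dB

A: GR = 21 − 21/4 = 15.75 dB.
B: GR = 23 − 23/20 = 21.85 dB.
Difference: 6.1 dB in favour of B.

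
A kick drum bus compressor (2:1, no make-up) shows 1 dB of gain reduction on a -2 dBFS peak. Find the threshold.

-4 dBFS

Gain reduction = -2 − (-3) = 1 dB; output overshoot = GR / (R − 1) = 1 / 1 = 1 dB.
Threshold = output − output overshoot = -3 − 1 = -4 dBFS.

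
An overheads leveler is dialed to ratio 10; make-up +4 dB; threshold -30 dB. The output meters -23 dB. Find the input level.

Remove make-up: -23 − 4 = -27 dB.
The compressed level sits -27 − (-30) = 3 dB over threshold.
Input overshoot = R × output overshoot = 30 dB → input = -30 + 30 = 0 dB.

0 dB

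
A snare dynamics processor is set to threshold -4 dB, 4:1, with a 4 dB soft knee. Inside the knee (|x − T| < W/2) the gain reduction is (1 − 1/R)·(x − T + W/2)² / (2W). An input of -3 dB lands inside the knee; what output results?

-3.84375 dB

x − T + W/2 = -3 − (-4) + 2 = 3.
GR = (1 − 1/4) × 3² / 8 = 0.75 × 9 / 8 = 0.84375 dB.
Output = -3 − 0.84375 = -3.84375 dB.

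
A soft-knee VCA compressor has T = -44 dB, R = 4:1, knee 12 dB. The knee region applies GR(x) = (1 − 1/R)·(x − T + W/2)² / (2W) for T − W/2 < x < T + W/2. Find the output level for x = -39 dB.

-42.78125 dB

x − T + W/2 = -39 − (-44) + 6 = 11.
GR = (1 − 1/4) × 11² / 24 = 0.75 × 121 / 24 = 3.78125 dB.
Output = -39 − 3.78125 = -42.78125 dB.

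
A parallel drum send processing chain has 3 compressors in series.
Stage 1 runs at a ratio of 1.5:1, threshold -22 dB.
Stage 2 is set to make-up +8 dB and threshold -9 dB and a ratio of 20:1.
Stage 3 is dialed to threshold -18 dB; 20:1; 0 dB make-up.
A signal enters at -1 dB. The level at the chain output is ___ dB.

-17.1475 dB

Stage 1: overshoot 21 dB → 21/1.5 = 14 dB → -8 dB.
Stage 2: -8 dB is 1 dB over -9 dB; at 20:1 that becomes 0.05 dB over, giving -8.95 dB; +8 dB make-up → -0.95 dB.
Stage 3: -0.95 dB is 17.05 dB over -18 dB; at 20:1 that becomes 0.8525 dB over, giving -17.1475 dB.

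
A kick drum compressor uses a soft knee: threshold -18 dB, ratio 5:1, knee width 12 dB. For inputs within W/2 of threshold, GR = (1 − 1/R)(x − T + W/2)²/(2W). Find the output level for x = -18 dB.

x − T + W/2 = -18 − (-18) + 6 = 6.
GR = (1 − 1/5) × 6² / 24 = 0.8 × 36 / 24 = 1.2 dB.
Output = -18 − 1.2 = -19.2 dB.

-19.2 dB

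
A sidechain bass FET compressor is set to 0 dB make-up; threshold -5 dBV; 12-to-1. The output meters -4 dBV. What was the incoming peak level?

That's 1 dB above the -5 dBV threshold.
Input overshoot = R × output overshoot = 12 dB → input = -5 + 12 = 7 dBV.

7 dBV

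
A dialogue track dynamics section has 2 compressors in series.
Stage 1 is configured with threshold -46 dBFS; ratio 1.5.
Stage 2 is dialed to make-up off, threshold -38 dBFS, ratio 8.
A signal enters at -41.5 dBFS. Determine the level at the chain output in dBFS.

Stage 1: 4.5 dB above -46 dBFS, reduced 1.5:1 to 3 dB above → -43 dBFS.
Stage 2: -43 dBFS is at or below the -38 dBFS threshold — no compression; output -43 dBFS.

-43 dBFS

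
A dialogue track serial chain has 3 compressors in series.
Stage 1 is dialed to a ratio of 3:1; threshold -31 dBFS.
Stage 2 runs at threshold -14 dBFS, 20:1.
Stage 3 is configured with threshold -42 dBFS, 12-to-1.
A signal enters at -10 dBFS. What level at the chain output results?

-40.5 dBFS

Stage 1: 21 dB above -31 dBFS, reduced 3:1 to 7 dB above → -24 dBFS.
Stage 2: below threshold (-24 ≤ -14); passes unchanged; output -24 dBFS.
Stage 3: overshoot 18 dB → 18/12 = 1.5 dB → -40.5 dBFS.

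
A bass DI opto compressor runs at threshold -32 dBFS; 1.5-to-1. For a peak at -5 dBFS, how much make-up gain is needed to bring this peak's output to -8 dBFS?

The peak compresses to -32 + 27/1.5 = -14 dBFS.
To reach -8 dBFS requires -8 − (-14) = 6 dB of make-up.

6 dB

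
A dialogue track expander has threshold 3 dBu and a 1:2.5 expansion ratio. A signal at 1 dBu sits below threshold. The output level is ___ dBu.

-2 dBu

Undershoot = 3 − 1 = 2 dB.
At 1:2.5, that expands to 5 dB under threshold.
Output = 3 − 5 = -2 dBu.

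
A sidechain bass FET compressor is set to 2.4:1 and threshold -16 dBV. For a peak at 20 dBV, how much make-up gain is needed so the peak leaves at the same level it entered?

The peak compresses to -16 + 36/2.4 = -1 dBV.
To reach 20 dBV requires 20 − (-1) = 21 dB of make-up.

21 dB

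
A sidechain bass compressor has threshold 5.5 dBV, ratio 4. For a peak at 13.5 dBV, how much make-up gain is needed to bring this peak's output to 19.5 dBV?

The peak compresses to 5.5 + 8/4 = 7.5 dBV.
To reach 19.5 dBV requires 19.5 − 7.5 = 12 dB of make-up.

12 dB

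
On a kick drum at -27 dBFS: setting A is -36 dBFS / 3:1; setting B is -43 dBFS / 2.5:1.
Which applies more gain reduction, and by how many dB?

A: 9 dB over, compressed to 3 dB over, so 6 dB of GR.
B: 16 dB over, compressed to 6.4 dB over, so 9.6 dB of GR.
B reduces 3.6 dB more.

B, by 3.6 dB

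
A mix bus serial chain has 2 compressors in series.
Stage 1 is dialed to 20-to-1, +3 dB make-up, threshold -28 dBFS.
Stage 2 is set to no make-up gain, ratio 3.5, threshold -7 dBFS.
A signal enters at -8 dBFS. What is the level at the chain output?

-24 dBFS

Stage 1: overshoot 20 dB → 20/20 = 1 dB → -27 dBFS; +3 dB make-up → -24 dBFS.
Stage 2: -24 dBFS is at or below the -7 dBFS threshold — no compression; output -24 dBFS.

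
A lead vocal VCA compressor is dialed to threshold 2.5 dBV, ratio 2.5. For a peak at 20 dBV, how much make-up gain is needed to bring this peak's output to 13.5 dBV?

Overshoot 17.5 dB → 17.5/2.5 = 7 dB after compression, so the compressed level is 2.5 + 7 = 9.5 dBV.
Make-up = target − compressed = 13.5 − 9.5 = 4 dB.

4 dB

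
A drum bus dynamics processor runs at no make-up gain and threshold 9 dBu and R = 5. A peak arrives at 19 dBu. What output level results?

19 dBu sits 10 dB over threshold.
5:1 compression reduces that to 10/5 = 2 dB over.
Output = 9 + 2 = 11 dBu.

11 dBu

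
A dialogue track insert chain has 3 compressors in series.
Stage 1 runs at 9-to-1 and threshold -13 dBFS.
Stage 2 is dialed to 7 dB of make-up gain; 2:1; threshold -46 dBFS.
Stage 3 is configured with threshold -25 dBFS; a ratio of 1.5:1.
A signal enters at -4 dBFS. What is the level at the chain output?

Stage 1: -4 dBFS is 9 dB over -13 dBFS; at 9:1 that becomes 1 dB over, giving -12 dBFS.
Stage 2: -12 dBFS is 34 dB over -46 dBFS; at 2:1 that becomes 17 dB over, giving -29 dBFS; +7 dB make-up → -22 dBFS.
Stage 3: 3 dB above -25 dBFS, reduced 1.5:1 to 2 dB above → -23 dBFS.

-23 dBFS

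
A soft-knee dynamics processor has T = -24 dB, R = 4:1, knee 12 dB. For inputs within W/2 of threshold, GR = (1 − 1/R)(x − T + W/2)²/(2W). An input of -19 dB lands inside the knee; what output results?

-22.78125 dB

x − T + W/2 = -19 − (-24) + 6 = 11.
GR = (1 − 1/4) × 11² / 24 = 0.75 × 121 / 24 = 3.78125 dB.
Output = -19 − 3.78125 = -22.78125 dB.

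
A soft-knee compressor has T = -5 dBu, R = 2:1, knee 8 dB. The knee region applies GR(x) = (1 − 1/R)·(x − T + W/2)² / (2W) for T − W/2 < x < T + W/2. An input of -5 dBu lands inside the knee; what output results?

x − T + W/2 = -5 − (-5) + 4 = 4.
GR = (1 − 1/2) × 4² / 16 = 0.5 × 16 / 16 = 0.5 dB.
Output = -5 − 0.5 = -5.5 dBu.

-5.5 dBu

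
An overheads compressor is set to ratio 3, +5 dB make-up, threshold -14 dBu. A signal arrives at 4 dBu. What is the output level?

-3 dBu

The input is 18 dB above the -14 dBu threshold.
The 18 dB excess becomes 6 dB after 3:1 reduction.
So the level is -14 + 6 = -8 dBu; make-up adds 5 dB, giving -3 dBu.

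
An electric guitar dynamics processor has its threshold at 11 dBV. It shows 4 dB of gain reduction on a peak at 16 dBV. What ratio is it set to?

5:1

Input overshoot = 16 − 11 = 5 dB.
Output overshoot = 5 − 4 = 1 dB.
Ratio = input overshoot / output overshoot = 5 / 1 = 5.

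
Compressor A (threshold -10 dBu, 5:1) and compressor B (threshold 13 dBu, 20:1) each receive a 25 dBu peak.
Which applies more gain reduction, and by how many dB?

A, by 16.6 dB

A: 35 dB over, compressed to 7 dB over, so 28 dB of GR.
B: 12 dB over, compressed to 0.6 dB over, so 11.4 dB of GR.
A reduces 16.6 dB more.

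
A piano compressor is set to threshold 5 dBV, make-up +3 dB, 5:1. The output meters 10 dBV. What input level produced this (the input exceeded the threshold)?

Remove make-up: 10 − 3 = 7 dBV.
That's 2 dB above the 5 dBV threshold.
Input overshoot = R × output overshoot = 10 dB → input = 5 + 10 = 15 dBV.

15 dBV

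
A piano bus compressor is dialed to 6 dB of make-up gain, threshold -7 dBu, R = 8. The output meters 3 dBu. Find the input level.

Before make-up, the level was 3 − 6 = -3 dBu.
Post-compression overshoot = -3 − (-7) = 4 dB.
Undo the ratio: input overshoot = 4 × 8 = 32 dB, giving input = 25 dBu.

25 dBu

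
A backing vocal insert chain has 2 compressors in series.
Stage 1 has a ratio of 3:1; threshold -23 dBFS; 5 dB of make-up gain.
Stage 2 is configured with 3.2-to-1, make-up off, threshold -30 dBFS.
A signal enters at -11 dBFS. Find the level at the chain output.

-25 dBFS

Stage 1: overshoot 12 dB → 12/3 = 4 dB → -19 dBFS; +5 dB make-up → -14 dBFS.
Stage 2: 16 dB above -30 dBFS, reduced 3.2:1 to 5 dB above → -25 dBFS.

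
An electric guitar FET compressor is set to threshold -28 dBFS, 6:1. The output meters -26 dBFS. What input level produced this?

That's 2 dB above the -28 dBFS threshold.
Input overshoot = R × output overshoot = 12 dB → input = -28 + 12 = -16 dBFS.

-16 dBFS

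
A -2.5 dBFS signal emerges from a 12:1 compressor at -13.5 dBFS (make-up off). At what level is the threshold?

-14.5 dBFS

Input is 12 dB above T (since output overshoot × R = input overshoot: (-13.5 − T)·12 = -2.5 − T gives T = -14.5 dBFS).
Check: -14.5 + (-2.5 − (-14.5))/12 = -14.5 + 1 = -13.5 dBFS. ✓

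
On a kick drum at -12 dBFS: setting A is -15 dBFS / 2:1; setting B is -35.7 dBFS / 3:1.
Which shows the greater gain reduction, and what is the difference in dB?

A: overshoot 3 dB → output overshoot 1.5 dB → GR 1.5 dB.
B: overshoot 23.7 dB → output overshoot 7.9 dB → GR 15.8 dB.
B reduces 14.3 dB more.

B, by 14.3 dB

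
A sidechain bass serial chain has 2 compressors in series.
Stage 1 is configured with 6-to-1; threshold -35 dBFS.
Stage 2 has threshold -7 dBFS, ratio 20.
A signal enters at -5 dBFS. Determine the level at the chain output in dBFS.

Stage 1: overshoot 30 dB → 30/6 = 5 dB → -30 dBFS.
Stage 2: -30 dBFS ≤ -7 dBFS, so stage 2 doesn't engage; output -30 dBFS.

-30 dBFS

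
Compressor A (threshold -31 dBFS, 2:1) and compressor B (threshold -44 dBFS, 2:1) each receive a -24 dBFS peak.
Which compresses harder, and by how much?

A: 7 dB over, compressed to 3.5 dB over, so 3.5 dB of GR.
B: 20 dB over, compressed to 10 dB over, so 10 dB of GR.
B reduces 6.5 dB more.

B, by 6.5 dB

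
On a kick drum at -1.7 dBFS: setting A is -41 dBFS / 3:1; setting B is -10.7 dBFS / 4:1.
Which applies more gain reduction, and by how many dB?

A, by 19.45 dB

A: GR = 39.3 − 39.3/3 = 26.2 dB.
B: GR = 9 − 9/4 = 6.75 dB.
Difference: 19.45 dB in favour of A.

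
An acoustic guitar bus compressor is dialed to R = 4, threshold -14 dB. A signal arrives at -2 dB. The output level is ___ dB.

-11 dB

Overshoot: -2 − (-14) = 12 dB.
At 4:1 the overshoot is divided by 4, leaving 3 dB above threshold.
That puts the output at -11 dB.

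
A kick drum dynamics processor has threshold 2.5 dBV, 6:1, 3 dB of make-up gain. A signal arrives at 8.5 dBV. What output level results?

6.5 dBV

The input is 6 dB above the 2.5 dBV threshold.
At 6:1 the overshoot is divided by 6, leaving 1 dB above threshold.
Output = 2.5 + 1 = 3.5 dBV; make-up adds 3 dB, giving 6.5 dBV.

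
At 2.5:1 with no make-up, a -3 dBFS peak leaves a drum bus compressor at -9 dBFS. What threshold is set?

Input is 10 dB above T (since output overshoot × R = input overshoot: (-9 − T)·2.5 = -3 − T gives T = -13 dBFS).
Check: -13 + (-3 − (-13))/2.5 = -13 + 4 = -9 dBFS. ✓

-13 dBFS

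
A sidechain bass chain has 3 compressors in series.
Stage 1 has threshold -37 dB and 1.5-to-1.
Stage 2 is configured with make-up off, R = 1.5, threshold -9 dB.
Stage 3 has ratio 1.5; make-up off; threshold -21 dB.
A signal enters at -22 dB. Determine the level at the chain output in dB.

-27 dB

Stage 1: -22 dB is 15 dB over -37 dB; at 1.5:1 that becomes 10 dB over, giving -27 dB.
Stage 2: -27 dB is at or below the -9 dB threshold — no compression; output -27 dB.
Stage 3: -27 dB is at or below the -21 dB threshold — no compression; output -27 dB.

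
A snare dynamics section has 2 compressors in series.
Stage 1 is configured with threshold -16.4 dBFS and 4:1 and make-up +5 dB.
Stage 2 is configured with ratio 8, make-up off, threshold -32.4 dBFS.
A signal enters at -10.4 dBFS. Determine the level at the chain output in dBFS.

Stage 1: overshoot 6 dB → 6/4 = 1.5 dB → -14.9 dBFS; +5 dB make-up → -9.9 dBFS.
Stage 2: 22.5 dB above -32.4 dBFS, reduced 8:1 to 2.8125 dB above → -29.5875 dBFS.

-29.5875 dBFS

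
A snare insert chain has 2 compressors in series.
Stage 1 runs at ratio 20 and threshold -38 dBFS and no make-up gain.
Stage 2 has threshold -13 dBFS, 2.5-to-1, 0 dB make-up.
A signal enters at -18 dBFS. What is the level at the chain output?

-37 dBFS

Stage 1: overshoot 20 dB → 20/20 = 1 dB → -37 dBFS.
Stage 2: below threshold (-37 ≤ -13); passes unchanged; output -37 dBFS.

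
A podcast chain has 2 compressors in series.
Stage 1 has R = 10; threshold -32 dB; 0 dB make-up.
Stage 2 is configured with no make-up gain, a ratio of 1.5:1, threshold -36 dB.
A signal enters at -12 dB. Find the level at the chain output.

Stage 1: -12 dB is 20 dB over -32 dB; at 10:1 that becomes 2 dB over, giving -30 dB.
Stage 2: 6 dB above -36 dB, reduced 1.5:1 to 4 dB above → -32 dB.

-32 dB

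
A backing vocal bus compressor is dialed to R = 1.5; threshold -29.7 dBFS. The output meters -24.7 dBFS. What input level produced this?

Post-compression overshoot = -24.7 − (-29.7) = 5 dB.
Undo the ratio: input overshoot = 5 × 1.5 = 7.5 dB, giving input = -22.2 dBFS.

-22.2 dBFS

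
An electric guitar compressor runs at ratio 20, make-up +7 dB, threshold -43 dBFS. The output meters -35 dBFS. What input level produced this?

-23 dBFS

Stripping the +7 dB make-up gives -42 dBFS at the gain stage.
The compressed level sits -42 − (-43) = 1 dB over threshold.
Before 20:1 compression the overshoot was 1 × 20 = 20 dB, so input = -43 + 20 = -23 dBFS.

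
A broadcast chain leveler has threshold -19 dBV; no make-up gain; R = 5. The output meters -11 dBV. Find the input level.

That's 8 dB above the -19 dBV threshold.
Input overshoot = R × output overshoot = 40 dB → input = -19 + 40 = 21 dBV.

21 dBV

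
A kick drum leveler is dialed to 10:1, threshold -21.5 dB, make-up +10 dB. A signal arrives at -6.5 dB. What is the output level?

The input is 15 dB above the -21.5 dB threshold.
10:1 compression reduces that to 15/10 = 1.5 dB over.
That puts the output at -20 dB; make-up adds 10 dB, giving -10 dB.

-10 dB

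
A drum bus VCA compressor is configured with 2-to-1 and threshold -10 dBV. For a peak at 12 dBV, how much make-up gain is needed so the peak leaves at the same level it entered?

11 dB

The peak compresses to -10 + 22/2 = 1 dBV.
To reach 12 dBV requires 12 − 1 = 11 dB of make-up.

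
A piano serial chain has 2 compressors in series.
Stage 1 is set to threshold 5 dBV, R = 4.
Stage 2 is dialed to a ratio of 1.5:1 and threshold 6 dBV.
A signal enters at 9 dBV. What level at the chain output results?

Stage 1: overshoot 4 dB → 4/4 = 1 dB → 6 dBV.
Stage 2: 6 dBV is at or below the 6 dBV threshold — no compression; output 6 dBV.

6 dBV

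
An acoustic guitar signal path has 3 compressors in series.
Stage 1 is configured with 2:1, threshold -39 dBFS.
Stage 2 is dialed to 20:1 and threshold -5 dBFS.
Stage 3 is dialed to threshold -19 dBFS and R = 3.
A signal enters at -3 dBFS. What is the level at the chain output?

-21 dBFS

Stage 1: -3 dBFS is 36 dB over -39 dBFS; at 2:1 that becomes 18 dB over, giving -21 dBFS.
Stage 2: below threshold (-21 ≤ -5); passes unchanged; output -21 dBFS.
Stage 3: below threshold (-21 ≤ -19); passes unchanged; output -21 dBFS.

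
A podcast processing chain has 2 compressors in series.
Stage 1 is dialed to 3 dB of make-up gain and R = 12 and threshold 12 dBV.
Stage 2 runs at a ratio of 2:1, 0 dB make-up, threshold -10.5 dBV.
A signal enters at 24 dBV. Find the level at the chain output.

Stage 1: 24 dBV is 12 dB over 12 dBV; at 12:1 that becomes 1 dB over, giving 13 dBV; +3 dB make-up → 16 dBV.
Stage 2: 16 dBV is 26.5 dB over -10.5 dBV; at 2:1 that becomes 13.25 dB over, giving 2.75 dBV.

2.75 dBV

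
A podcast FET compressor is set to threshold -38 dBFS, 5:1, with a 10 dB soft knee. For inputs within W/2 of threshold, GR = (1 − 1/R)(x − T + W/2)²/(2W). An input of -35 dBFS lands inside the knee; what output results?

x − T + W/2 = -35 − (-38) + 5 = 8.
GR = (1 − 1/5) × 8² / 20 = 0.8 × 64 / 20 = 2.56 dB.
Output = -35 − 2.56 = -37.56 dBFS.

-37.56 dBFS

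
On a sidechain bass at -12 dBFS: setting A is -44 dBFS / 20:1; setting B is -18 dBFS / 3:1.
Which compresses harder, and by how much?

A, by 26.4 dB

A: GR = 32 − 32/20 = 30.4 dB.
B: GR = 6 − 6/3 = 4 dB.
Difference: 26.4 dB in favour of A.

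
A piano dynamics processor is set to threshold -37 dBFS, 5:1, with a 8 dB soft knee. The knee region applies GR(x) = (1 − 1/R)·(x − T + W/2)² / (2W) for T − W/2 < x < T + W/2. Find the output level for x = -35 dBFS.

-36.8 dBFS

x − T + W/2 = -35 − (-37) + 4 = 6.
GR = (1 − 1/5) × 6² / 16 = 0.8 × 36 / 16 = 1.8 dB.
Output = -35 − 1.8 = -36.8 dBFS.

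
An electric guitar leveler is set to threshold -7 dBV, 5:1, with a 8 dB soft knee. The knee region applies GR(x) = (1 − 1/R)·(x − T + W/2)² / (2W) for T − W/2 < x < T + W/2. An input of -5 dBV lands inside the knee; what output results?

x − T + W/2 = -5 − (-7) + 4 = 6.
GR = (1 − 1/5) × 6² / 16 = 0.8 × 36 / 16 = 1.8 dB.
Output = -5 − 1.8 = -6.8 dBV.

-6.8 dBV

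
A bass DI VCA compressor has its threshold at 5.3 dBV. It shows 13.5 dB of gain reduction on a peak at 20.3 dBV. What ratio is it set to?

Input overshoot = 20.3 − 5.3 = 15 dB.
Output overshoot = 15 − 13.5 = 1.5 dB.
Ratio = input overshoot / output overshoot = 15 / 1.5 = 10.

10:1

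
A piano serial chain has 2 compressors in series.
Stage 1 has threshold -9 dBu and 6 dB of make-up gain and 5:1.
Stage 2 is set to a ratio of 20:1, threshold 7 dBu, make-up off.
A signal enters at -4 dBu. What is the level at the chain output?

-2 dBu

Stage 1: 5 dB above -9 dBu, reduced 5:1 to 1 dB above → -8 dBu; +6 dB make-up → -2 dBu.
Stage 2: -2 dBu ≤ 7 dBu, so stage 2 doesn't engage; output -2 dBu.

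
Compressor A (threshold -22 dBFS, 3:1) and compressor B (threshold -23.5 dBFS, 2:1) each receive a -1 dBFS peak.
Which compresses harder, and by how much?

A: 21 dB over, compressed to 7 dB over, so 14 dB of GR.
B: 22.5 dB over, compressed to 11.25 dB over, so 11.25 dB of GR.
Difference: 2.75 dB in favour of A.

A, by 2.75 dB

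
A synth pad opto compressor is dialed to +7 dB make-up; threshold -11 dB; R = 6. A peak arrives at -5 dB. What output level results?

-3 dB

Overshoot: -5 − (-11) = 6 dB.
The 6 dB excess becomes 1 dB after 6:1 reduction.
Output = -11 + 1 = -10 dB; make-up adds 7 dB, giving -3 dB.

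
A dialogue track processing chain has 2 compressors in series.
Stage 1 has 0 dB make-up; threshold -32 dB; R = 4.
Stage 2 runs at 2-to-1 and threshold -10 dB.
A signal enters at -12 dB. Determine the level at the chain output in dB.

-27 dB

Stage 1: 20 dB above -32 dB, reduced 4:1 to 5 dB above → -27 dB.
Stage 2: below threshold (-27 ≤ -10); passes unchanged; output -27 dB.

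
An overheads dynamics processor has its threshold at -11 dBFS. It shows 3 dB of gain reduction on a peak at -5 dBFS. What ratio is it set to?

2:1

Input overshoot = -5 − (-11) = 6 dB.
Output overshoot = 6 − 3 = 3 dB.
Ratio = input overshoot / output overshoot = 6 / 3 = 2.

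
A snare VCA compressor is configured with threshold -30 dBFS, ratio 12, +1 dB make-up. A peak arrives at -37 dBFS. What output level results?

-37 dBFS is 7 dB below the -30 dBFS threshold, so no gain reduction is applied.
Make-up gain adds 1 dB: -37 + 1 = -36 dBFS.

-36 dBFS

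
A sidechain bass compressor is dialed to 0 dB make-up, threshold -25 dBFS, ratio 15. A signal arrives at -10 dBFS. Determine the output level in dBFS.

The input is 15 dB above the -25 dBFS threshold.
At 15:1 the overshoot is divided by 15, leaving 1 dB above threshold.
That puts the output at -24 dBFS.

-24 dBFS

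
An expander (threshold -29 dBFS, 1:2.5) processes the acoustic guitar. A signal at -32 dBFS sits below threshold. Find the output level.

-36.5 dBFS

The input is 3 dB below the -29 dBFS threshold.
A 1:2.5 expander multiplies undershoot by 2.5: 3 × 2.5 = 7.5 dB below threshold.
Output = -29 − 7.5 = -36.5 dBFS.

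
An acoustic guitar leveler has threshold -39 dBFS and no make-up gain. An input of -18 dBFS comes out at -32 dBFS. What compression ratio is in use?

3:1

Input overshoot = -18 − (-39) = 21 dB; output overshoot = -32 − (-39) = 7 dB.
Ratio = 21 / 7 = 3.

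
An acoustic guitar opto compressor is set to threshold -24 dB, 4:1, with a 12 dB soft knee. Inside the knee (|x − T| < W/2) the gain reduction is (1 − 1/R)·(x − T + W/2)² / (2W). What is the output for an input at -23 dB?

-24.53125 dB

x − T + W/2 = -23 − (-24) + 6 = 7.
GR = (1 − 1/4) × 7² / 24 = 0.75 × 49 / 24 = 1.53125 dB.
Output = -23 − 1.53125 = -24.53125 dB.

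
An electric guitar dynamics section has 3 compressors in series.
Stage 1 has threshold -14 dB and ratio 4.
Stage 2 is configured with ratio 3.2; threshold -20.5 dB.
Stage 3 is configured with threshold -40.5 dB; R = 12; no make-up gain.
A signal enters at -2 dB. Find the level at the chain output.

Stage 1: 12 dB above -14 dB, reduced 4:1 to 3 dB above → -11 dB.
Stage 2: overshoot 9.5 dB → 9.5/3.2 = 2.96875 dB → -17.53125 dB.
Stage 3: 22.96875 dB above -40.5 dB, reduced 12:1 to 1.914062 dB above → -38.585938 dB.

-38.585938 dB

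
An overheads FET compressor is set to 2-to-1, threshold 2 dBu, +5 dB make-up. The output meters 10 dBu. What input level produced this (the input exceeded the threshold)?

Before make-up, the level was 10 − 5 = 5 dBu.
Post-compression overshoot = 5 − 2 = 3 dB.
Before 2:1 compression the overshoot was 3 × 2 = 6 dB, so input = 2 + 6 = 8 dBu.

8 dBu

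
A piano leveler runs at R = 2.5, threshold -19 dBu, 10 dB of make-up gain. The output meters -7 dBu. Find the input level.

Before make-up, the level was -7 − 10 = -17 dBu.
The compressed level sits -17 − (-19) = 2 dB over threshold.
Undo the ratio: input overshoot = 2 × 2.5 = 5 dB, giving input = -14 dBu.

-14 dBu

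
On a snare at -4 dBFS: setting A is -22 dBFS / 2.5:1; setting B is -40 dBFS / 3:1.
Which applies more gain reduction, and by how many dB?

A: GR = 18 − 18/2.5 = 10.8 dB.
B: GR = 36 − 36/3 = 24 dB.
B reduces 13.2 dB more.

B, by 13.2 dB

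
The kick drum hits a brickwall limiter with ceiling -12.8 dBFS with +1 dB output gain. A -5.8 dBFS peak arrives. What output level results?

A brickwall limiter is an ∞:1 compressor: any input above the ceiling is clamped to -12.8 dBFS.
Output gain then adds 1 dB: -12.8 + 1 = -11.8 dBFS.

-11.8 dBFS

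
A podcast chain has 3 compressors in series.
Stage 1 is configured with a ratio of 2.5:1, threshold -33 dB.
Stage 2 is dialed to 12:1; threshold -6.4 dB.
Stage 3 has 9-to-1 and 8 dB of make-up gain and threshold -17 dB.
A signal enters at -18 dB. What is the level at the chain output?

Stage 1: 15 dB above -33 dB, reduced 2.5:1 to 6 dB above → -27 dB.
Stage 2: -27 dB ≤ -6.4 dB, so stage 2 doesn't engage; output -27 dB.
Stage 3: -27 dB is at or below the -17 dB threshold — no compression; make-up brings it to -19 dB.

-19 dB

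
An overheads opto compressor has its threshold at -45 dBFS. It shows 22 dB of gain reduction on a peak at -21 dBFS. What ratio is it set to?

Input overshoot = -21 − (-45) = 24 dB.
Output overshoot = 24 − 22 = 2 dB.
Ratio = input overshoot / output overshoot = 24 / 2 = 12.

12:1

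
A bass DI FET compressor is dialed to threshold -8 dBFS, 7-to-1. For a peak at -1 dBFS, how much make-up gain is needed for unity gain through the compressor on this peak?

Overshoot 7 dB → 7/7 = 1 dB after compression, so the compressed level is -8 + 1 = -7 dBFS.
Make-up = target − compressed = -1 − (-7) = 6 dB.

6 dB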